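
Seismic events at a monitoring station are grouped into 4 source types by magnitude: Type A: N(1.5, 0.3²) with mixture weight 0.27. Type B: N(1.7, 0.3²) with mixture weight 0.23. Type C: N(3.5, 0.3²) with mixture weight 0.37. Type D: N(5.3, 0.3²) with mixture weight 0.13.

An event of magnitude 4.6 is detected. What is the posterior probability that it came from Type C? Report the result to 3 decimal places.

0.050

P(component k | x) = π_k·f_k(x) / marginal(x), where marginal(x) = Σ_j π_j·f_j(x).
Normal densities:
  L_A = (1/(0.3·√(2π)))·exp(−(4.6−1.5)²/(2·0.3²)) = 1.329808·exp(-53.38889) = 8.65544e-24
  L_B = (1/(0.3·√(2π)))·exp(−(4.6−1.7)²/(2·0.3²)) = 1.329808·exp(-46.72222) = 6.8012e-21
  L_C = (1/(0.3·√(2π)))·exp(−(4.6−3.5)²/(2·0.3²)) = 1.329808·exp(-6.72222) = 0.0016009
  L_D = (1/(0.3·√(2π)))·exp(−(4.6−5.3)²/(2·0.3²)) = 1.329808·exp(-2.72222) = 0.0874063
Unnormalised posteriors:
  π_A·L_A = 0.27 × 8.65544e-24 = 2.33697e-24
  π_B·L_B = 0.23 × 6.8012e-21 = 1.56428e-21
  π_C·L_C = 0.37 × 0.0016009 = 0.000592334
  π_D·L_D = 0.13 × 0.0874063 = 0.0113628
Evidence: 2.33697e-24 + 1.56428e-21 + 0.000592334 + 0.0113628 = 0.0119552
P(Type C | x) ≈ 0.050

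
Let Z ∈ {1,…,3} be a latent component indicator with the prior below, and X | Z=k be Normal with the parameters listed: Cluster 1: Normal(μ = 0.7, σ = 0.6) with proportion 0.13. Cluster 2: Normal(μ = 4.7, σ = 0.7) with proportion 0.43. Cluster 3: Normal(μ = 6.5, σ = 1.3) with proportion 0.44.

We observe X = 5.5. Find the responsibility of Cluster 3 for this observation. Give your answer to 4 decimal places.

0.4406

Posterior ∝ prior × likelihood, so P(k | x) ∝ π_k f_k(x); normalise over all components.
Normal densities:
  f_1 = (1/(0.6·√(2π)))·exp(−(5.5−0.7)²/(2·0.6²)) = 0.664904·exp(-32.00000) = 8.42045e-15
  f_2 = (1/(0.7·√(2π)))·exp(−(5.5−4.7)²/(2·0.7²)) = 0.569918·exp(-0.65306) = 0.296614
  f_3 = (1/(1.3·√(2π)))·exp(−(5.5−6.5)²/(2·1.3²)) = 0.306879·exp(-0.29586) = 0.228285
Unnormalised posteriors:
  π_1·f_1 = 0.13 × 8.42045e-15 = 1.09466e-15
  π_2·f_2 = 0.43 × 0.296614 = 0.127544
  π_3·f_3 = 0.44 × 0.228285 = 0.100445
Denominator: 1.09466e-15 + 0.127544 + 0.100445 = 0.227989
Responsibility of Cluster 3: 0.100445 / 0.227989 ≈ 0.4406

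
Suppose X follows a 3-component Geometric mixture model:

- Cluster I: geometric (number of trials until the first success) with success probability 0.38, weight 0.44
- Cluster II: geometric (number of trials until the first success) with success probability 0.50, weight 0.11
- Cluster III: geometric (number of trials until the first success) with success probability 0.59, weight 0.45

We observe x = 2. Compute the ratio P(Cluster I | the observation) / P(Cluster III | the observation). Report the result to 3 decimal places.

Only the two components matter; the odds are (w_i f_i(x)) / (w_j f_j(x)).
Component likelihoods at x = 2:
  L_I = 0.2356
  L_II = 0.25
  L_III = 0.2419
Odds = (0.44/0.45) × (0.2356/0.2419) = 0.977778 × 0.973956 ≈ 0.952

0.952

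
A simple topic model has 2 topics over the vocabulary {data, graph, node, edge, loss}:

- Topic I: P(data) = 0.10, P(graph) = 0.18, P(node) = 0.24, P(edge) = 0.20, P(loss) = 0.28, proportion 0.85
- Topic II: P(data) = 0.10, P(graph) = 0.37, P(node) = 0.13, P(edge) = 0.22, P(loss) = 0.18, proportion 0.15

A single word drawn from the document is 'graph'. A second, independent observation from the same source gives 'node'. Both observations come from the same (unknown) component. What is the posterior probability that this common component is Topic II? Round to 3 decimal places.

0.164

P(component k | x) = P(Z=k)·f_k(x) / marginal(x), where marginal(x) = Σ_j P(Z=j)·f_j(x).
Since both observations come from the same component, the likelihood for component k is f_k(x₁)·f_k(x₂).
  L_I = [P(graph | comp) = 0.18] × [0.24] = 0.0432
  L_II = [P(graph | comp) = 0.37] × [0.13] = 0.0481
Multiply by the mixture weights:
  P(Z=I)·L_I = 0.85 × 0.0432 = 0.03672
  P(Z=II)·L_II = 0.15 × 0.0481 = 0.007215
Marginal: 0.03672 + 0.007215 = 0.043935
Responsibility of Topic II: 0.007215 / 0.043935 ≈ 0.164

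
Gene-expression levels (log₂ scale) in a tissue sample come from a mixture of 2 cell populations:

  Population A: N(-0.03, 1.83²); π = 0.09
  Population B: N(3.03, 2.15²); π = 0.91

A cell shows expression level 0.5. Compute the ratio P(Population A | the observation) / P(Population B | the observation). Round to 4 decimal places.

Only the two components matter; the odds are (π_i f_i(x)) / (π_j f_j(x)).
Normal densities:
  L_A = (1/(1.83·√(2π)))·exp(−(0.5−-0.03)²/(2·1.83²)) = 0.218001·exp(-0.04194) = 0.209048
  L_B = (1/(2.15·√(2π)))·exp(−(0.5−3.03)²/(2·2.15²)) = 0.185555·exp(-0.69236) = 0.09285
Odds = (0.09/0.91) × (0.209048/0.09285) = 0.0989011 × 2.25145 ≈ 0.2227

0.2227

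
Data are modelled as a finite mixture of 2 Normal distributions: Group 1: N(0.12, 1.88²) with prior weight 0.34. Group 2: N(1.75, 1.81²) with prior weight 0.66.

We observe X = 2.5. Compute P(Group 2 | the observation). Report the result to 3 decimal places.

0.805

P(component k | x) = π_k·f_k(x) / marginal(x), where marginal(x) = Σ_j π_j·f_j(x).
Normal densities:
  L_1 = 0.0952229
  L_2 = 0.202278
Unnormalised posteriors:
  π_1·L_1 = 0.34 × 0.0952229 = 0.0323758
  π_2·L_2 = 0.66 × 0.202278 = 0.133503
Denominator: 0.0323758 + 0.133503 = 0.165879
P(Group 2 | data) = 0.133503 / 0.165879 ≈ 0.805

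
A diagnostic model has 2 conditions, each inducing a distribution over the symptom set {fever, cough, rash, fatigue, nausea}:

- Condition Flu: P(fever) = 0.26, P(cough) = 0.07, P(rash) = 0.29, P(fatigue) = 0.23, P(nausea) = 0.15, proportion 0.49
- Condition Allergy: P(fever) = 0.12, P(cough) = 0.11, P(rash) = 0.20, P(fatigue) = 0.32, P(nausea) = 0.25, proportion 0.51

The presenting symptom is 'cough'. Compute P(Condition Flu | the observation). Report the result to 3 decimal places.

P(component k | x) = w_k·f_k(x) / marginal(x), where marginal(x) = Σ_j w_j·f_j(x).
Evaluate each component's likelihood at the observed value:
  p_Flu = P(cough | comp) = 0.07
  p_Allergy = P(cough | comp) = 0.11
Weight by the priors:
  w_Flu·p_Flu = 0.49 × 0.07 = 0.0343
  w_Allergy·p_Allergy = 0.51 × 0.11 = 0.0561
Evidence: 0.0343 + 0.0561 = 0.0904
So the posterior for Condition Flu is 0.0343 / 0.0904 ≈ 0.379.

0.379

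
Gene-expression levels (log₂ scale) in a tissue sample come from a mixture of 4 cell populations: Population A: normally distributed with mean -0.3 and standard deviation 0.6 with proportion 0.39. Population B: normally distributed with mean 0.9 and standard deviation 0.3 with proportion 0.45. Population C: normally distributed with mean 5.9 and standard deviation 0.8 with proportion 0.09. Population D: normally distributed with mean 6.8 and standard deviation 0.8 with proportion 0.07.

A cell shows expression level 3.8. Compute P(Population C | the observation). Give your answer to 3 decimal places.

0.979

Posterior ∝ prior × likelihood, so P(k | x) ∝ π_k f_k(x); normalise over all components.
Normal densities:
  f_A = (1/(0.6·√(2π)))·exp(−(3.8−-0.3)²/(2·0.6²)) = 0.664904·exp(-23.34722) = 4.82158e-11
  f_B = (1/(0.3·√(2π)))·exp(−(3.8−0.9)²/(2·0.3²)) = 1.329808·exp(-46.72222) = 6.8012e-21
  f_C = (1/(0.8·√(2π)))·exp(−(3.8−5.9)²/(2·0.8²)) = 0.498678·exp(-3.44531) = 0.0159052
  f_D = (1/(0.8·√(2π)))·exp(−(3.8−6.8)²/(2·0.8²)) = 0.498678·exp(-7.03125) = 0.000440745
Prior × likelihood for each component:
  π_A·f_A = 0.39 × 4.82158e-11 = 1.88041e-11
  π_B·f_B = 0.45 × 6.8012e-21 = 3.06054e-21
  π_C·f_C = 0.09 × 0.0159052 = 0.00143147
  π_D·f_D = 0.07 × 0.000440745 = 3.08521e-05
Sum: 1.88041e-11 + 3.06054e-21 + 0.00143147 + 3.08521e-05 = 0.00146232
So the posterior for Population C is 0.00143147 / 0.00146232 ≈ 0.979.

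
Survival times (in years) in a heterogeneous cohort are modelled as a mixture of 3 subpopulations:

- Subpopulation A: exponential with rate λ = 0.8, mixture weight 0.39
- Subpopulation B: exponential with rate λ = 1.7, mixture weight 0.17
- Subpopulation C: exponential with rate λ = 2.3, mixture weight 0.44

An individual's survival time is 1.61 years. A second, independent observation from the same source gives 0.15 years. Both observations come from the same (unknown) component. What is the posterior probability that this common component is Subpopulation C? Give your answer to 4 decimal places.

By Bayes' theorem, P(k | x) = w_k f_k(x) / Σ_j w_j f_j(x).
Since both observations come from the same component, the likelihood for component k is f_k(x₁)·f_k(x₂).
  p_A = [0.220658] × [0.709536] = 0.156565
  p_B = [0.110099] × [1.31736] = 0.14504
  p_C = [0.0566938] × [1.62891] = 0.0923489
Multiply by the mixture weights:
  w_A·p_A = 0.39 × 0.156565 = 0.0610602
  w_B·p_B = 0.17 × 0.14504 = 0.0246569
  w_C·p_C = 0.44 × 0.0923489 = 0.0406335
Denominator: 0.0610602 + 0.0246569 + 0.0406335 = 0.126351
So the posterior for Subpopulation C is 0.0406335 / 0.126351 ≈ 0.3216.

0.3216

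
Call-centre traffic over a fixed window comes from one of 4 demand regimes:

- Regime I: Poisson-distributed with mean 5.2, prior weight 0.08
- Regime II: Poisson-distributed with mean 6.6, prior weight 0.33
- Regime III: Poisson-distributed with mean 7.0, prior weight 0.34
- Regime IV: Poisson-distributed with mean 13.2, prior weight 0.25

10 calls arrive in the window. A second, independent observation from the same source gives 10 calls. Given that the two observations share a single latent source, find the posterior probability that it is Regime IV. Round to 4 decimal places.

Apply Bayes' rule: the posterior for each component is proportional to its prior times its likelihood at x.
Since both observations come from the same component, the likelihood for component k is f_k(x₁)·f_k(x₂).
  L_I = [0.0219755] × [0.0219755] = 0.000482923
  L_II = [0.058794] × [0.058794] = 0.00345673
  L_III = [0.0709833] × [0.0709833] = 0.00503862
  L_IV = [0.081901] × [0.081901] = 0.00670777
Weight by the priors:
  w_I·L_I = 0.08 × 0.000482923 = 3.86339e-05
  w_II·L_II = 0.33 × 0.00345673 = 0.00114072
  w_III·L_III = 0.34 × 0.00503862 = 0.00171313
  w_IV·L_IV = 0.25 × 0.00670777 = 0.00167694
Evidence: 3.86339e-05 + 0.00114072 + 0.00171313 + 0.00167694 = 0.00456943
P(Regime IV | data) = 0.00167694 / 0.00456943 ≈ 0.3670

0.3670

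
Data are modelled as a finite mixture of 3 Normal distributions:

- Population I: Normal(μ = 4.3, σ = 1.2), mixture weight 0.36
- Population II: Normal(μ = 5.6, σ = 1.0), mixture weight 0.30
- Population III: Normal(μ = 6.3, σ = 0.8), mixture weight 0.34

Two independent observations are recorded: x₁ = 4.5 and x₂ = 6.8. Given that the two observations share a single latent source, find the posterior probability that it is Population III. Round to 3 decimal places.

P(component k | x) = P(Z=k)·f_k(x) / marginal(x), where marginal(x) = Σ_j P(Z=j)·f_j(x).
Since both observations come from the same component, the likelihood for component k is f_k(x₁)·f_k(x₂).
  p_I = [0.327866] × [0.0379533] = 0.0124436
  p_II = [0.217852] × [0.194186] = 0.0423039
  p_III = [0.0396746] × [0.410201] = 0.0162746
Multiply by the mixture weights:
  P(Z=I)·p_I = 0.36 × 0.0124436 = 0.0044797
  P(Z=II)·p_II = 0.30 × 0.0423039 = 0.0126912
  P(Z=III)·p_III = 0.34 × 0.0162746 = 0.00553335
Normaliser: 0.0044797 + 0.0126912 + 0.00553335 = 0.0227042
P(Population III | x₁, x₂) ≈ 0.244

0.244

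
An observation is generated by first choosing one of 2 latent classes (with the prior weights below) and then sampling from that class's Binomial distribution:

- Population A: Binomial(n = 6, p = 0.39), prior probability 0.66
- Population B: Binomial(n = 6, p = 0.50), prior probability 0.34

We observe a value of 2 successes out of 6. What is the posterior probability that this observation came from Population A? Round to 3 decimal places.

0.723

By Bayes' theorem, P(k | x) = π_k f_k(x) / Σ_j π_j f_j(x).
Binomial probabilities:
  L_A = C(6,2)·0.39^2·0.61^4 = 15·0.1521·0.138458 = 0.315893
  L_B = C(6,2)·0.50^2·0.50^4 = 15·0.25·0.0625 = 0.234375
Multiply by the mixture weights:
  π_A·L_A = 0.66 × 0.315893 = 0.208489
  π_B·L_B = 0.34 × 0.234375 = 0.0796875
Marginal: 0.208489 + 0.0796875 = 0.288177
So the posterior for Population A is 0.208489 / 0.288177 ≈ 0.723.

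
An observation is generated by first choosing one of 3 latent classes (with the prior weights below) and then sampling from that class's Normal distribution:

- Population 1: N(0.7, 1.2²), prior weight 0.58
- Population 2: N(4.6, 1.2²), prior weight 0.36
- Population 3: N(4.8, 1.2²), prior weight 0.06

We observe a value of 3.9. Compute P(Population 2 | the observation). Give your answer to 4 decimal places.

0.8308

By Bayes' theorem, P(k | x) = w_k f_k(x) / Σ_j w_j f_j(x).
Component likelihoods at x = 3.9:
  p_1 = 0.00949666
  p_2 = 0.280439
  p_3 = 0.250948
Weight by the priors:
  w_1·p_1 = 0.58 × 0.00949666 = 0.00550806
  w_2·p_2 = 0.36 × 0.280439 = 0.100958
  w_3·p_3 = 0.06 × 0.250948 = 0.0150569
Evidence: 0.00550806 + 0.100958 + 0.0150569 = 0.121523
So the posterior for Population 2 is 0.100958 / 0.121523 ≈ 0.8308.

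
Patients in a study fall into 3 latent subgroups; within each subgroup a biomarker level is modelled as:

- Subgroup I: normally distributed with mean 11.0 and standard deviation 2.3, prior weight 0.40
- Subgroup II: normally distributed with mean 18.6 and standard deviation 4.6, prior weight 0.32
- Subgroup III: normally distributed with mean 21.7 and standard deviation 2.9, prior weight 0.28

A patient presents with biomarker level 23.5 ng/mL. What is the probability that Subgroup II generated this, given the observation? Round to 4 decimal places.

The responsibility of component k is π_k f_k(x) divided by Σ_j π_j f_j(x).
Component likelihoods at x = 23.5 ng/mL:
  L_I = (1/(2.3·√(2π)))·exp(−(23.5−11.0)²/(2·2.3²)) = 0.173453·exp(-14.76843) = 6.68858e-08
  L_II = (1/(4.6·√(2π)))·exp(−(23.5−18.6)²/(2·4.6²)) = 0.086727·exp(-0.56734) = 0.0491765
  L_III = (1/(2.9·√(2π)))·exp(−(23.5−21.7)²/(2·2.9²)) = 0.137566·exp(-0.19263) = 0.113463
Weight by the priors:
  π_I·L_I = 0.40 × 6.68858e-08 = 2.67543e-08
  π_II·L_II = 0.32 × 0.0491765 = 0.0157365
  π_III·L_III = 0.28 × 0.113463 = 0.0317697
Denominator: 2.67543e-08 + 0.0157365 + 0.0317697 = 0.0475062
So the posterior for Subgroup II is 0.0157365 / 0.0475062 ≈ 0.3313.

0.3313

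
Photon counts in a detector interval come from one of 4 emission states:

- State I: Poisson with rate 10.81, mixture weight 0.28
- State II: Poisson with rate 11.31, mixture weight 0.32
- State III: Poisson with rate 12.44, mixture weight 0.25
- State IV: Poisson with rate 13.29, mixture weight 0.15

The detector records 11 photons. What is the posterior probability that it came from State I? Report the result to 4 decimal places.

The responsibility of component k is P(Z=k) f_k(x) divided by Σ_j P(Z=j) f_j(x).
Evaluate each component's likelihood at the observed value:
  L_I = 0.11918
  L_II = 0.118867
  L_III = 0.109457
  L_IV = 0.0967933
Weight by the priors:
  P(Z=I)·L_I = 0.28 × 0.11918 = 0.0333704
  P(Z=II)·L_II = 0.32 × 0.118867 = 0.0380375
  P(Z=III)·L_III = 0.25 × 0.109457 = 0.0273643
  P(Z=IV)·L_IV = 0.15 × 0.0967933 = 0.014519
Sum: 0.0333704 + 0.0380375 + 0.0273643 + 0.014519 = 0.113291
Responsibility of State I: 0.0333704 / 0.113291 ≈ 0.2946

0.2946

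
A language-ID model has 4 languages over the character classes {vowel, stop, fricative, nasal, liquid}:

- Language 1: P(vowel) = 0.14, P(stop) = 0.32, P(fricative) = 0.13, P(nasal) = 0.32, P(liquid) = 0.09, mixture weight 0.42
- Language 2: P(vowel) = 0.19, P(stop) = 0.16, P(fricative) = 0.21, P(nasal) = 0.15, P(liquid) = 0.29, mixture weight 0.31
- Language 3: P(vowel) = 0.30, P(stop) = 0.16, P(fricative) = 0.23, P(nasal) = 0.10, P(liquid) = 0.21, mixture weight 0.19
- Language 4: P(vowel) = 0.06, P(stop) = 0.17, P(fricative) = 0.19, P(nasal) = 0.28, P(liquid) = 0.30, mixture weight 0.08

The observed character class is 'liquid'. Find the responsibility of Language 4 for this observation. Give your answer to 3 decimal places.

Apply Bayes' rule: the posterior for each component is proportional to its prior times its likelihood at x.
Component likelihoods at x = 'liquid':
  L_1 = P(liquid | comp) = 0.09
  L_2 = P(liquid | comp) = 0.29
  L_3 = P(liquid | comp) = 0.21
  L_4 = P(liquid | comp) = 0.30
Weight by the priors:
  π_1·L_1 = 0.42 × 0.09 = 0.0378
  π_2·L_2 = 0.31 × 0.29 = 0.0899
  π_3·L_3 = 0.19 × 0.21 = 0.0399
  π_4·L_4 = 0.08 × 0.3 = 0.024
Normaliser: 0.0378 + 0.0899 + 0.0399 + 0.024 = 0.1916
P(Language 4 | x) ≈ 0.125

0.125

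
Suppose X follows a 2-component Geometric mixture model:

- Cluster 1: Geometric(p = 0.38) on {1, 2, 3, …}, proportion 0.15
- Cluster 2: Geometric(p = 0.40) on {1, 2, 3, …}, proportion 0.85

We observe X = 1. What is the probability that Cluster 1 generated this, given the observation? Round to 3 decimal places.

P(component k | x) = π_k·f_k(x) / marginal(x), where marginal(x) = Σ_j π_j·f_j(x).
Geometric probabilities:
  p_1 = 0.38·(1−0.38)^0 = 0.38·1 = 0.38
  p_2 = 0.40·(1−0.40)^0 = 0.40·1 = 0.4
Multiply by the mixture weights:
  π_1·p_1 = 0.15 × 0.38 = 0.057
  π_2·p_2 = 0.85 × 0.4 = 0.34
Normaliser: 0.057 + 0.34 = 0.397
P(Cluster 1 | data) ≈ 0.144

0.144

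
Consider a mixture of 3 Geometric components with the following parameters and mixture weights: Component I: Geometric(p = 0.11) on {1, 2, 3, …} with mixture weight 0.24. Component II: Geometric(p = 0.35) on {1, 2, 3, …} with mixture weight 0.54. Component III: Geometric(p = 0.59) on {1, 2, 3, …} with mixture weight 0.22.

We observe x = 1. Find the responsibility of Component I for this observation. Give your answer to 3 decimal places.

0.076

Posterior ∝ prior × likelihood, so P(k | x) ∝ π_k f_k(x); normalise over all components.
Evaluate each component's likelihood at the observed value:
  f_I = 0.11·(1−0.11)^0 = 0.11·1 = 0.11
  f_II = 0.35·(1−0.35)^0 = 0.35·1 = 0.35
  f_III = 0.59·(1−0.59)^0 = 0.59·1 = 0.59
Multiply by the mixture weights:
  π_I·f_I = 0.24 × 0.11 = 0.0264
  π_II·f_II = 0.54 × 0.35 = 0.189
  π_III·f_III = 0.22 × 0.59 = 0.1298
Evidence: 0.0264 + 0.189 + 0.1298 = 0.3452
P(Component I | 1) ≈ 0.076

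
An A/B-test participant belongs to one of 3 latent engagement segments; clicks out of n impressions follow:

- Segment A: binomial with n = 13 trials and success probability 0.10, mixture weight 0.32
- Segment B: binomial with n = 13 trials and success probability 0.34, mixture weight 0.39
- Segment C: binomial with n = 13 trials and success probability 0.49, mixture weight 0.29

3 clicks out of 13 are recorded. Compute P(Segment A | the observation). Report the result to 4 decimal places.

By Bayes' theorem, P(k | x) = w_k f_k(x) / Σ_j w_j f_j(x).
Evaluate each component's likelihood at the observed value:
  L_A = 0.099722
  L_B = 0.176296
  L_C = 0.0400549
Multiply by the mixture weights:
  w_A·L_A = 0.32 × 0.099722 = 0.0319111
  w_B·L_B = 0.39 × 0.176296 = 0.0687554
  w_C·L_C = 0.29 × 0.0400549 = 0.0116159
Sum: 0.0319111 + 0.0687554 + 0.0116159 = 0.112282
So the posterior for Segment A is 0.0319111 / 0.112282 ≈ 0.2842.

0.2842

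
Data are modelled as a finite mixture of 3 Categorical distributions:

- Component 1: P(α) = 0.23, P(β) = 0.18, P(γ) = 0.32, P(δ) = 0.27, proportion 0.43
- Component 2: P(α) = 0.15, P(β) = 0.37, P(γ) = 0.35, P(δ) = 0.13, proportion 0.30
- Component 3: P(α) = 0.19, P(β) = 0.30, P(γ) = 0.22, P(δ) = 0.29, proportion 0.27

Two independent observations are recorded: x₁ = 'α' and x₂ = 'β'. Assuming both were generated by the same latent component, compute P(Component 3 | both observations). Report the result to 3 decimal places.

The responsibility of component k is w_k f_k(x) divided by Σ_j w_j f_j(x).
Since both observations come from the same component, the likelihood for component k is f_k(x₁)·f_k(x₂).
  L_1 = [0.23] × [0.18] = 0.0414
  L_2 = [0.15] × [0.37] = 0.0555
  L_3 = [0.19] × [0.3] = 0.057
Multiply by the mixture weights:
  w_1·L_1 = 0.43 × 0.0414 = 0.017802
  w_2·L_2 = 0.30 × 0.0555 = 0.01665
  w_3·L_3 = 0.27 × 0.057 = 0.01539
Denominator: 0.017802 + 0.01665 + 0.01539 = 0.049842
P(Component 3 | x₁,x₂) ≈ 0.309

0.309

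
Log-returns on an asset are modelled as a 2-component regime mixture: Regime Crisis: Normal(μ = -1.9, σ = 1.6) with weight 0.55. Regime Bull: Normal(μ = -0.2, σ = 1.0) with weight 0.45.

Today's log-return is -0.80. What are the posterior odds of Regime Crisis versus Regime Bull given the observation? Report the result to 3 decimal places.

0.722

Only the two components matter; the odds are (π_i f_i(x)) / (π_j f_j(x)).
Normal densities:
  L_Crisis = 0.196858
  L_Bull = 0.333225
0.108272 / 0.149951 ≈ 0.722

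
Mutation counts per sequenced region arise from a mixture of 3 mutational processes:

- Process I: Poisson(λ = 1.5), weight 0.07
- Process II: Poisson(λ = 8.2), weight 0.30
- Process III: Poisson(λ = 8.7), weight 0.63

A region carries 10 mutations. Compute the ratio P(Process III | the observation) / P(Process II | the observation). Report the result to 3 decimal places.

2.302

Since P(k|x) ∝ P(Z=k) f_k(x), the posterior odds are P(Z=i) f_i(x) / (P(Z=j) f_j(x)).
Poisson probabilities:
  p_I = 3.54575e-06
  p_II = 0.104031
  p_III = 0.114043
0.0718469 / 0.0312092 ≈ 2.302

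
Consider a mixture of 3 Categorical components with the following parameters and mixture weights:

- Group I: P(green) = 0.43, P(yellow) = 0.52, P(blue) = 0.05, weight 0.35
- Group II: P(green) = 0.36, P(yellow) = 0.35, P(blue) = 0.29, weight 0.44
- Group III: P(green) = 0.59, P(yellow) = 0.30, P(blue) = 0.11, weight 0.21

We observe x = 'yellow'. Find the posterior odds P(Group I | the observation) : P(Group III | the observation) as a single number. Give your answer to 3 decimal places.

2.889

Only the two components matter; the odds are (π_i f_i(x)) / (π_j f_j(x)).
Component likelihoods at x = 'yellow':
  f_I = 0.52
  f_II = 0.35
  f_III = 0.3
0.182 / 0.063 ≈ 2.889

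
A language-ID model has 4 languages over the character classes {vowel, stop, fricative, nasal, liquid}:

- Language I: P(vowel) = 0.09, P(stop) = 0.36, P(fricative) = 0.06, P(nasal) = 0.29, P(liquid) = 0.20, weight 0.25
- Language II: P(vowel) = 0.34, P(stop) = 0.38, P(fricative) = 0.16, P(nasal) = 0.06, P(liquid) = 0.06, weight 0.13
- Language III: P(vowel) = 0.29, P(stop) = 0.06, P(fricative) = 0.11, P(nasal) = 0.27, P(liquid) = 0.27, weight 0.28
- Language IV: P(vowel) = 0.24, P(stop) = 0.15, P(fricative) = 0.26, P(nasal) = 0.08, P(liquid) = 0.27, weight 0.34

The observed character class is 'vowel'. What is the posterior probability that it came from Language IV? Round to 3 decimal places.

Apply Bayes' rule: the posterior for each component is proportional to its prior times its likelihood at x.
Categorical probabilities:
  L_I = 0.09
  L_II = 0.34
  L_III = 0.29
  L_IV = 0.24
Weight by the priors:
  π_I·L_I = 0.25 × 0.09 = 0.0225
  π_II·L_II = 0.13 × 0.34 = 0.0442
  π_III·L_III = 0.28 × 0.29 = 0.0812
  π_IV·L_IV = 0.34 × 0.24 = 0.0816
Evidence: 0.0225 + 0.0442 + 0.0812 + 0.0816 = 0.2295
P(Language IV | data) ≈ 0.356

0.356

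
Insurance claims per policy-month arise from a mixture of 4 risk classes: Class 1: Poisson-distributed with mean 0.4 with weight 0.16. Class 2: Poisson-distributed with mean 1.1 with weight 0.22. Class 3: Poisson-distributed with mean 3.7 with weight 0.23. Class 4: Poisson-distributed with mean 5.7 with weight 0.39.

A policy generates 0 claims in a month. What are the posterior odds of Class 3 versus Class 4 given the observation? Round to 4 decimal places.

4.3576

Since P(k|x) ∝ w_k f_k(x), the posterior odds are w_i f_i(x) / (w_j f_j(x)).
Evaluate each component's likelihood at the observed value:
  f_1 = e^(−0.4)·0.4^0/0! = 0.67032
  f_2 = e^(−1.1)·1.1^0/0! = 0.332871
  f_3 = e^(−3.7)·3.7^0/0! = 0.0247235
  f_4 = e^(−5.7)·5.7^0/0! = 0.00334597
Odds = (0.23/0.39) × (0.0247235/0.00334597) = 0.589744 × 7.38906 ≈ 4.3576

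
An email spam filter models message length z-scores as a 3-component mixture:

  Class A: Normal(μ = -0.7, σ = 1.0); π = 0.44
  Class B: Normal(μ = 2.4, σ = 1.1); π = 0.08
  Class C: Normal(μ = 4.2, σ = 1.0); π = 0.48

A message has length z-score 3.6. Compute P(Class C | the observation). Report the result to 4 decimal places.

By Bayes' theorem, P(k | x) = w_k f_k(x) / Σ_j w_j f_j(x).
Evaluate each component's likelihood at the observed value:
  f_A = (1/(1.0·√(2π)))·exp(−(3.6−-0.7)²/(2·1.0²)) = 0.398942·exp(-9.24500) = 3.85352e-05
  f_B = (1/(1.1·√(2π)))·exp(−(3.6−2.4)²/(2·1.1²)) = 0.362675·exp(-0.59504) = 0.20003
  f_C = (1/(1.0·√(2π)))·exp(−(3.6−4.2)²/(2·1.0²)) = 0.398942·exp(-0.18000) = 0.333225
Weight by the priors:
  w_A·f_A = 0.44 × 3.85352e-05 = 1.69555e-05
  w_B·f_B = 0.08 × 0.20003 = 0.0160024
  w_C·f_C = 0.48 × 0.333225 = 0.159948
Normaliser: 1.69555e-05 + 0.0160024 + 0.159948 = 0.175967
P(Class C | data) = 0.159948 / 0.175967 ≈ 0.9090

0.9090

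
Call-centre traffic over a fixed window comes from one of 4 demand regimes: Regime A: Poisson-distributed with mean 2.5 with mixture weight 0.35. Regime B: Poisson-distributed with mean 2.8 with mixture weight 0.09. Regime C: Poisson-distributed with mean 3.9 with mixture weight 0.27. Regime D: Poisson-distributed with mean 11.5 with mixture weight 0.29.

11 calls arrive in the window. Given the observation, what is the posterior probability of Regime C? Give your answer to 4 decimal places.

P(component k | x) = w_k·f_k(x) / marginal(x), where marginal(x) = Σ_j w_j·f_j(x).
Poisson probabilities:
  L_A = e^(−2.5)·2.5^11/11! = 4.90285e-05
  L_B = e^(−2.8)·2.8^11/11! = 0.000126345
  L_C = e^(−3.9)·3.9^11/11! = 0.00160993
  L_D = e^(−11.5)·11.5^11/11! = 0.118068
Unnormalised posteriors:
  w_A·L_A = 0.35 × 4.90285e-05 = 1.716e-05
  w_B·L_B = 0.09 × 0.000126345 = 1.13711e-05
  w_C·L_C = 0.27 × 0.00160993 = 0.000434681
  w_D·L_D = 0.29 × 0.118068 = 0.0342399
Evidence: 1.716e-05 + 1.13711e-05 + 0.000434681 + 0.0342399 = 0.0347031
Responsibility of Regime C: 0.000434681 / 0.0347031 ≈ 0.0125

0.0125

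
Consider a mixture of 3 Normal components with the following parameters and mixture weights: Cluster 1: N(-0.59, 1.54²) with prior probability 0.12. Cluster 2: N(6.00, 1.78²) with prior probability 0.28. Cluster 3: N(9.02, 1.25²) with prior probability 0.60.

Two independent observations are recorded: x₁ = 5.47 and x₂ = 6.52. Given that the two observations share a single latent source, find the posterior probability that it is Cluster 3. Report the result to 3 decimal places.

0.011

P(component k | x) = π_k·f_k(x) / marginal(x), where marginal(x) = Σ_j π_j·f_j(x).
Since both observations come from the same component, the likelihood for component k is f_k(x₁)·f_k(x₂).
  L_1 = [0.00011244] × [6.09205e-06] = 6.84991e-10
  L_2 = [0.214407] × [0.214762] = 0.0460465
  L_3 = [0.00565688] × [0.0431928] = 0.000244337
Weight by the priors:
  π_1·L_1 = 0.12 × 6.84991e-10 = 8.2199e-11
  π_2·L_2 = 0.28 × 0.0460465 = 0.012893
  π_3·L_3 = 0.60 × 0.000244337 = 0.000146602
Sum: 8.2199e-11 + 0.012893 + 0.000146602 = 0.0130396
Responsibility of Cluster 3: 0.000146602 / 0.0130396 ≈ 0.011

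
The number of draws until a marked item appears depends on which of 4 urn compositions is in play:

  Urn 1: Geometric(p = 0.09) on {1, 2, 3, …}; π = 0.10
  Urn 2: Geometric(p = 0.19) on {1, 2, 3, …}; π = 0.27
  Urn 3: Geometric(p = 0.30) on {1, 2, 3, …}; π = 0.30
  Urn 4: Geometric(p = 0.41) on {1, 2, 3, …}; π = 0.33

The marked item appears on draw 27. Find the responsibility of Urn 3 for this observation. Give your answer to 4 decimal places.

0.0085

By Bayes' theorem, P(k | x) = w_k f_k(x) / Σ_j w_j f_j(x).
Evaluate each component's likelihood at the observed value:
  p_1 = 0.09·(1−0.09)^26 = 0.09·0.0861145 = 0.0077503
  p_2 = 0.19·(1−0.19)^26 = 0.19·0.00417456 = 0.000793166
  p_3 = 0.30·(1−0.30)^26 = 0.30·9.38748e-05 = 2.81624e-05
  p_4 = 0.41·(1−0.41)^26 = 0.41·1.10193e-06 = 4.5179e-07
Prior × likelihood for each component:
  w_1·p_1 = 0.10 × 0.0077503 = 0.00077503
  w_2·p_2 = 0.27 × 0.000793166 = 0.000214155
  w_3·p_3 = 0.30 × 2.81624e-05 = 8.44873e-06
  w_4·p_4 = 0.33 × 4.5179e-07 = 1.49091e-07
Denominator: 0.00077503 + 0.000214155 + 8.44873e-06 + 1.49091e-07 = 0.000997783
So the posterior for Urn 3 is 8.44873e-06 / 0.000997783 ≈ 0.0085.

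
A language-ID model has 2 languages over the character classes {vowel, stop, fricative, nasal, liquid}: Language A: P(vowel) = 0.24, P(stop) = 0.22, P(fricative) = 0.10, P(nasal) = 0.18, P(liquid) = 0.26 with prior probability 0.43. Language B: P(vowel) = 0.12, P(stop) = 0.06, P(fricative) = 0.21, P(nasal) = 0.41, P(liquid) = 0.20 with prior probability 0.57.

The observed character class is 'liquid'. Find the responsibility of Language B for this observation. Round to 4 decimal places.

P(component k | x) = π_k·f_k(x) / marginal(x), where marginal(x) = Σ_j π_j·f_j(x).
Component likelihoods at x = 'liquid':
  p_A = 0.26
  p_B = 0.2
Weight by the priors:
  π_A·p_A = 0.43 × 0.26 = 0.1118
  π_B·p_B = 0.57 × 0.2 = 0.114
Marginal: 0.1118 + 0.114 = 0.2258
P(Language B | data) ≈ 0.5049

0.5049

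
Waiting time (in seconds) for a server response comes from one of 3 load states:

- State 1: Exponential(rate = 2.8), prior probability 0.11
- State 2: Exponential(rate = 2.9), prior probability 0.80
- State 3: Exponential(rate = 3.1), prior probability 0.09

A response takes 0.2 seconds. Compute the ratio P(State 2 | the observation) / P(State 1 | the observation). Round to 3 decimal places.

Only the two components matter; the odds are (P(Z=i) f_i(x)) / (P(Z=j) f_j(x)).
Component likelihoods at x = 0.2 seconds:
  f_1 = 2.8·e^(−2.8·0.2) = 2.8·e^(−0.5600) = 1.59939
  f_2 = 2.9·e^(−2.9·0.2) = 2.9·e^(−0.5800) = 1.62371
  f_3 = 3.1·e^(−3.1·0.2) = 3.1·e^(−0.6200) = 1.66763
1.29896 / 0.175932 ≈ 7.383

7.383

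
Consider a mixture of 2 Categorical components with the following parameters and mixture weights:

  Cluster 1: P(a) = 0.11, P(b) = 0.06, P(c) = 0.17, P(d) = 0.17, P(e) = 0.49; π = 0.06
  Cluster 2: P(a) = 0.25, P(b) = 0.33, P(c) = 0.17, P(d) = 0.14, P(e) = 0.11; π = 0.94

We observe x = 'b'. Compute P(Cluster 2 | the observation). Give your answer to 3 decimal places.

The responsibility of component k is π_k f_k(x) divided by Σ_j π_j f_j(x).
Component likelihoods at x = 'b':
  f_1 = P(b | comp) = 0.06
  f_2 = P(b | comp) = 0.33
Prior × likelihood for each component:
  π_1·f_1 = 0.06 × 0.06 = 0.0036
  π_2·f_2 = 0.94 × 0.33 = 0.3102
Denominator: 0.0036 + 0.3102 = 0.3138
Responsibility of Cluster 2: 0.3102 / 0.3138 ≈ 0.989

0.989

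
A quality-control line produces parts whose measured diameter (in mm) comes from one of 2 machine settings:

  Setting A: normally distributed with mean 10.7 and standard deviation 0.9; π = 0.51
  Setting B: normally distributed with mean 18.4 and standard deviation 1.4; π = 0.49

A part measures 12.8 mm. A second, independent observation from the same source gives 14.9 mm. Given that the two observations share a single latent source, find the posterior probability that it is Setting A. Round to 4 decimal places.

The responsibility of component k is w_k f_k(x) divided by Σ_j w_j f_j(x).
Since both observations come from the same component, the likelihood for component k is f_k(x₁)·f_k(x₂).
  p_A = [(1/(0.9·√(2π)))·exp(−(12.8−10.7)²/(2·0.9²)) = 0.443269·exp(-2.72222) = 0.0291354] × [8.27338e-06] = 2.41049e-07
  p_B = [(1/(1.4·√(2π)))·exp(−(12.8−18.4)²/(2·1.4²)) = 0.284959·exp(-8.00000) = 9.5593e-05] × [0.0125202] = 1.19685e-06
Weight by the priors:
  w_A·p_A = 0.51 × 2.41049e-07 = 1.22935e-07
  w_B·p_B = 0.49 × 1.19685e-06 = 5.86454e-07
Marginal: 1.22935e-07 + 5.86454e-07 = 7.09389e-07
Responsibility of Setting A: 1.22935e-07 / 7.09389e-07 ≈ 0.1733

0.1733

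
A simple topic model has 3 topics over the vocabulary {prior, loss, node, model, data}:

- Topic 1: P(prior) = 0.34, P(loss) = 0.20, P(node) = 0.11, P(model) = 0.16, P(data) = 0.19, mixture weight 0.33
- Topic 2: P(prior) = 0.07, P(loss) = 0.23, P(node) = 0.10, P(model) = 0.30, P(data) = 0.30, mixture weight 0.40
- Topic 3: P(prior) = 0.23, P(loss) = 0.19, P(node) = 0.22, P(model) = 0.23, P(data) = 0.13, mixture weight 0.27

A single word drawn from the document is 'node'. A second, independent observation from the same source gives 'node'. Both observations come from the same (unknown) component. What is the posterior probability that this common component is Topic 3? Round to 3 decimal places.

P(component k | x) = P(Z=k)·f_k(x) / marginal(x), where marginal(x) = Σ_j P(Z=j)·f_j(x).
Since both observations come from the same component, the likelihood for component k is f_k(x₁)·f_k(x₂).
  p_1 = [P(node | comp) = 0.11] × [0.11] = 0.0121
  p_2 = [P(node | comp) = 0.10] × [0.1] = 0.01
  p_3 = [P(node | comp) = 0.22] × [0.22] = 0.0484
Multiply by the mixture weights:
  P(Z=1)·p_1 = 0.33 × 0.0121 = 0.003993
  P(Z=2)·p_2 = 0.40 × 0.01 = 0.004
  P(Z=3)·p_3 = 0.27 × 0.0484 = 0.013068
Normaliser: 0.003993 + 0.004 + 0.013068 = 0.021061
Responsibility of Topic 3: 0.013068 / 0.021061 ≈ 0.620

0.620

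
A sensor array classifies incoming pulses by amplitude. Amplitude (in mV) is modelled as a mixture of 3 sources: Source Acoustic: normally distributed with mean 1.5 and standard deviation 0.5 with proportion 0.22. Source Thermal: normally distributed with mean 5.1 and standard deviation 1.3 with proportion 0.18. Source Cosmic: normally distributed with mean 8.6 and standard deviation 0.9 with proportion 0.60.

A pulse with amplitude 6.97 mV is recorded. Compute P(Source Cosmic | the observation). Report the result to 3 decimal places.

Posterior ∝ prior × likelihood, so P(k | x) ∝ w_k f_k(x); normalise over all components.
Normal densities:
  p_Acoustic = (1/(0.5·√(2π)))·exp(−(6.97−1.5)²/(2·0.5²)) = 0.797885·exp(-59.84180) = 8.18421e-27
  p_Thermal = (1/(1.3·√(2π)))·exp(−(6.97−5.1)²/(2·1.3²)) = 0.306879·exp(-1.03459) = 0.109057
  p_Cosmic = (1/(0.9·√(2π)))·exp(−(6.97−8.6)²/(2·0.9²)) = 0.443269·exp(-1.64006) = 0.0859801
Multiply by the mixture weights:
  w_Acoustic·p_Acoustic = 0.22 × 8.18421e-27 = 1.80053e-27
  w_Thermal·p_Thermal = 0.18 × 0.109057 = 0.0196302
  w_Cosmic·p_Cosmic = 0.60 × 0.0859801 = 0.051588
Marginal: 1.80053e-27 + 0.0196302 + 0.051588 = 0.0712182
P(Source Cosmic | 6.97 mV) ≈ 0.724

0.724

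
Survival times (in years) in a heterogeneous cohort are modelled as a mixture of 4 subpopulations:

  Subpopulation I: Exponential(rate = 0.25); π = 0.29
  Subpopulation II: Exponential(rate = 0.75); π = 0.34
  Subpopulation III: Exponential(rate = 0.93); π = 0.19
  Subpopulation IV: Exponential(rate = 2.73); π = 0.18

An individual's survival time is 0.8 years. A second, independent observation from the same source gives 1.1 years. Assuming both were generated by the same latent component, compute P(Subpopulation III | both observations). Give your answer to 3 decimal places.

0.302

P(component k | x) = w_k·f_k(x) / marginal(x), where marginal(x) = Σ_j w_j·f_j(x).
Since both observations come from the same component, the likelihood for component k is f_k(x₁)·f_k(x₂).
  f_I = [0.204683] × [0.189893] = 0.0388678
  f_II = [0.411609] × [0.328676] = 0.135286
  f_III = [0.441945] × [0.334349] = 0.147764
  f_IV = [0.307371] × [0.135512] = 0.0416524
Multiply by the mixture weights:
  w_I·f_I = 0.29 × 0.0388678 = 0.0112717
  w_II·f_II = 0.34 × 0.135286 = 0.0459972
  w_III·f_III = 0.19 × 0.147764 = 0.0280751
  w_IV·f_IV = 0.18 × 0.0416524 = 0.00749743
Evidence: 0.0112717 + 0.0459972 + 0.0280751 + 0.00749743 = 0.0928414
P(Subpopulation III | x₁, x₂) ≈ 0.302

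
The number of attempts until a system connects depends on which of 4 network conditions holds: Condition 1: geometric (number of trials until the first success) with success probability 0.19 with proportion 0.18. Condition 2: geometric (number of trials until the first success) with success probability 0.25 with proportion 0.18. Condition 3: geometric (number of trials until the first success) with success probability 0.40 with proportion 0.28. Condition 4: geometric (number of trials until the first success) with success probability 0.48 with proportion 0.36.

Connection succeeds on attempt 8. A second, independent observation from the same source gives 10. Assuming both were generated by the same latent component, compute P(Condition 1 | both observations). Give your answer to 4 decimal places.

Apply Bayes' rule: the posterior for each component is proportional to its prior times its likelihood at x.
Since both observations come from the same component, the likelihood for component k is f_k(x₁)·f_k(x₂).
  f_1 = [0.19·(1−0.19)^7 = 0.19·0.228768 = 0.0434659] × [0.028518] = 0.00123956
  f_2 = [0.25·(1−0.25)^7 = 0.25·0.133484 = 0.033371] × [0.0187712] = 0.000626412
  f_3 = [0.40·(1−0.40)^7 = 0.40·0.0279936 = 0.0111974] × [0.00403108] = 4.51378e-05
  f_4 = [0.48·(1−0.48)^7 = 0.48·0.0102807 = 0.00493474] × [0.00133435] = 6.5847e-06
Multiply by the mixture weights:
  π_1·f_1 = 0.18 × 0.00123956 = 0.000223121
  π_2·f_2 = 0.18 × 0.000626412 = 0.000112754
  π_3·f_3 = 0.28 × 4.51378e-05 = 1.26386e-05
  π_4·f_4 = 0.36 × 6.5847e-06 = 2.37049e-06
Denominator: 0.000223121 + 0.000112754 + 1.26386e-05 + 2.37049e-06 = 0.000350884
P(Condition 1 | x₁,x₂) ≈ 0.6359

0.6359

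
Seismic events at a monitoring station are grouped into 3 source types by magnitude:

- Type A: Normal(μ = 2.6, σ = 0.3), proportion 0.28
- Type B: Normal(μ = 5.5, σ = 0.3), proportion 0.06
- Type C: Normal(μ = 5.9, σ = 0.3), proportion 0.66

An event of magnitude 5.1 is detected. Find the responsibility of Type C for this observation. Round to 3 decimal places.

Apply Bayes' rule: the posterior for each component is proportional to its prior times its likelihood at x.
Evaluate each component's likelihood at the observed value:
  L_A = 1.10693e-15
  L_B = 0.5467
  L_C = 0.0379866
Unnormalised posteriors:
  P(Z=A)·L_A = 0.28 × 1.10693e-15 = 3.0994e-16
  P(Z=B)·L_B = 0.06 × 0.5467 = 0.032802
  P(Z=C)·L_C = 0.66 × 0.0379866 = 0.0250712
Denominator: 3.0994e-16 + 0.032802 + 0.0250712 = 0.0578732
P(Type C | x) ≈ 0.433

0.433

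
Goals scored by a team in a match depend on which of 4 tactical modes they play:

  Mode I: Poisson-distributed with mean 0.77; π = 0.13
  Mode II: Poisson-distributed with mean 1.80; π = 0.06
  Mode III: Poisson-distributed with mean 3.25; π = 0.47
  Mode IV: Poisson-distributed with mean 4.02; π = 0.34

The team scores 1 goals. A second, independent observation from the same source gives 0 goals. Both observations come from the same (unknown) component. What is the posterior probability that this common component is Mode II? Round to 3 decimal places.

Posterior ∝ prior × likelihood, so P(k | x) ∝ π_k f_k(x); normalise over all components.
Since both observations come from the same component, the likelihood for component k is f_k(x₁)·f_k(x₂).
  L_I = [0.35652] × [0.463013] = 0.165073
  L_II = [0.297538] × [0.165299] = 0.0491827
  L_III = [0.126016] × [0.0387742] = 0.00488618
  L_IV = [0.0721709] × [0.017953] = 0.00129568
Prior × likelihood for each component:
  π_I·L_I = 0.13 × 0.165073 = 0.0214595
  π_II·L_II = 0.06 × 0.0491827 = 0.00295096
  π_III·L_III = 0.47 × 0.00488618 = 0.0022965
  π_IV·L_IV = 0.34 × 0.00129568 = 0.000440532
Normaliser: 0.0214595 + 0.00295096 + 0.0022965 + 0.000440532 = 0.0271475
Responsibility of Mode II: 0.00295096 / 0.0271475 ≈ 0.109

0.109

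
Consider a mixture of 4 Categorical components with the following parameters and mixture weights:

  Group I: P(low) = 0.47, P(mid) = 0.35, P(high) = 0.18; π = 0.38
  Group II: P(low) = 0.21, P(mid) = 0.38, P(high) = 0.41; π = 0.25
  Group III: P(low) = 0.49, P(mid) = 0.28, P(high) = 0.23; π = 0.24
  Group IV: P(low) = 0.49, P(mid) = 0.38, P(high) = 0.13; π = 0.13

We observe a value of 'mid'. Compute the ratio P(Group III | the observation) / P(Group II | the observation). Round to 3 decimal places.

0.707

Only the two components matter; the odds are (π_i f_i(x)) / (π_j f_j(x)).
Component likelihoods at x = 'mid':
  f_I = P(mid | comp) = 0.35
  f_II = P(mid | comp) = 0.38
  f_III = P(mid | comp) = 0.28
  f_IV = P(mid | comp) = 0.38
Odds = (0.24/0.25) × (0.28/0.38) = 0.96 × 0.736842 ≈ 0.707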